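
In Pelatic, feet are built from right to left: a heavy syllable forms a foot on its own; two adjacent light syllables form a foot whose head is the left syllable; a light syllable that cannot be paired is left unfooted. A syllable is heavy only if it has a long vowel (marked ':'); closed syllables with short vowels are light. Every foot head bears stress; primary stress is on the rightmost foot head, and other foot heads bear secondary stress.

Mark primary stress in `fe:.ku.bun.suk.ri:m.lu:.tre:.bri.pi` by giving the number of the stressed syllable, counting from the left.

8

Weights: 1 fe: H, 2 ku L, 3 bun L, 4 suk L, 5 ri:m H, 6 lu: H, 7 tre: H, 8 bri L, 9 pi L.
Parse right to left (heavy = foot alone; LL = one foot; stranded L unfooted): (ˈfe:) ku (ˈbun.suk) (ˈri:m) (ˈlu:) (ˈtre:) (ˈbri.pi).
Foot heads: 1, 3, 5, 6, 7, 8.
Primary stress on the rightmost head = syllable 8.
Primary stress: syllable 8 → fe:.ku.bun.suk.ri:m.lu:.tre:.ˈbri.pi.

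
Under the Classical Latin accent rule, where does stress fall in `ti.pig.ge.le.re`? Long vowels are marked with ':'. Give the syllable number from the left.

3

Classical Latin: stress the penult if heavy (long vowel or closed), else the antepenult.
Weights: 3 ge L, 4 le L, 5 re L.
The penult (syllable 4, le) is light, so stress falls on the antepenult (syllable 3, ge).
Stress on syllable 3: ti.pig.ˈge.le.re.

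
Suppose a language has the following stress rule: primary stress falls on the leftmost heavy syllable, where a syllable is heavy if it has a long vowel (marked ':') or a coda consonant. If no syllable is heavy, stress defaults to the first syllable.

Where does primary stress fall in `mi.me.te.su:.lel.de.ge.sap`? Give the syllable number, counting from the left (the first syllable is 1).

4

Weights: 1 mi L, 2 me L, 3 te L, 4 su: H, 5 lel H, 6 de L, 7 ge L, 8 sap H.
Heavy syllables in the domain: 4, 5, 8. The leftmost is syllable 4 (su:).
Primary stress: syllable 4 → mi.me.te.ˈsu:.lel.de.ge.sap.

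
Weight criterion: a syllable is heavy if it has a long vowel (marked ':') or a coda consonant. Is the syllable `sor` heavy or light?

heavy

`sor`: short vowel, closed (coda /r/). Closed → heavy.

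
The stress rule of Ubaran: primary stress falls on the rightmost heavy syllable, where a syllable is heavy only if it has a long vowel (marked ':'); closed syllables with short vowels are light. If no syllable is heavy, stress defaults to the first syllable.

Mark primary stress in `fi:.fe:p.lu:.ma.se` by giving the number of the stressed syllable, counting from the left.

Weights: 1 fi: H, 2 fe:p H, 3 lu: H, 4 ma L, 5 se L.
Heavy syllables in the domain: 1, 2, 3. The rightmost is syllable 3 (lu:).
Primary stress: syllable 3 → fi:.fe:p.ˈlu:.ma.se.

3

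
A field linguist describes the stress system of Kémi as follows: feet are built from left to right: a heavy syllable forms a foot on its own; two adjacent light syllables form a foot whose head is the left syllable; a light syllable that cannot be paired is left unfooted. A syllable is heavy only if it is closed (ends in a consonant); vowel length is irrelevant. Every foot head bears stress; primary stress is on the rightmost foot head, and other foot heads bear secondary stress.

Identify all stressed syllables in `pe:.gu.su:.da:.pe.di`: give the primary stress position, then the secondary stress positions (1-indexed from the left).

primary 5, secondary 1, 3

Weights: 1 pe: L, 2 gu L, 3 su: L, 4 da: L, 5 pe L, 6 di L.
Parse left to right (heavy = foot alone; LL = one foot; stranded L unfooted): (ˈpe:.gu) (ˈsu:.da:) (ˈpe.di).
Foot heads: 1, 3, 5.
Primary stress on the rightmost head = syllable 5.
Secondary stress on 1, 3: ˌpe:.gu.ˌsu:.da:.ˈpe.di.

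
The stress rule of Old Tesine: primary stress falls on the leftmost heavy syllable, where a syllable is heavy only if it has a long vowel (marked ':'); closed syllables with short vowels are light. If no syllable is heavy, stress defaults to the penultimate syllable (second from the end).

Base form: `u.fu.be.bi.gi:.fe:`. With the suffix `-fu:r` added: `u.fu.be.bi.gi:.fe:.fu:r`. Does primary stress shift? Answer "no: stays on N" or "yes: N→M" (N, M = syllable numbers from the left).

Base `u.fu.be.bi.gi:.fe:` (6 syllables):
  Weights: 1 u L, 2 fu L, 3 be L, 4 bi L, 5 gi: H, 6 fe: H.
  Heavy syllables in the domain: 5, 6. The leftmost is syllable 5 (gi:).
  → primary stress on syllable 5.
Suffixed `u.fu.be.bi.gi:.fe:.fu:r` (7 syllables):
  Weights: 1 u L, 2 fu L, 3 be L, 4 bi L, 5 gi: H, 6 fe: H, 7 fu:r H.
  Heavy syllables in the domain: 5, 6, 7. The leftmost is syllable 5 (gi:).
  → primary stress on syllable 5.

no: stays on 5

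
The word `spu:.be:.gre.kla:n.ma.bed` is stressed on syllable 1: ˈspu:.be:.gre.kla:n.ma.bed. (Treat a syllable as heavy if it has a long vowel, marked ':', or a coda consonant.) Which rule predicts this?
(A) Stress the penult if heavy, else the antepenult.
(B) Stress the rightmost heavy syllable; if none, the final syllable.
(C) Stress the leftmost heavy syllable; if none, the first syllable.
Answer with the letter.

C

Rule A → syllable 4 (observed: 1).
Rule B → syllable 6 (observed: 1).
Rule C → syllable 1 ✓.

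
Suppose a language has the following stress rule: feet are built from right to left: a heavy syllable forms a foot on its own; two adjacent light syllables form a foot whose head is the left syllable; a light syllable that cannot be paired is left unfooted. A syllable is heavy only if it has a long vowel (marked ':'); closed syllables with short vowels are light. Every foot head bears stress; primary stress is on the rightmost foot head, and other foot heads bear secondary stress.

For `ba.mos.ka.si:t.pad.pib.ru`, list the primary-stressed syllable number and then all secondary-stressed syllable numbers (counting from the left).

Weights: 1 ba L, 2 mos L, 3 ka L, 4 si:t H, 5 pad L, 6 pib L, 7 ru L.
Parse right to left (heavy = foot alone; LL = one foot; stranded L unfooted): ba (ˈmos.ka) (ˈsi:t) pad (ˈpib.ru).
Foot heads: 2, 4, 6.
Primary stress on the rightmost head = syllable 6.
Secondary stress on 2, 4: ba.ˌmos.ka.ˌsi:t.pad.ˈpib.ru.

primary 6, secondary 2, 4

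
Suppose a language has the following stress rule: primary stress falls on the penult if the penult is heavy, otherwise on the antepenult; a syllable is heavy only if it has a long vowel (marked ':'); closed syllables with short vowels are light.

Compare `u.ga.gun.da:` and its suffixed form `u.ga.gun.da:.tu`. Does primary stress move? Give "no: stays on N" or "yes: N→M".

Base `u.ga.gun.da:` (4 syllables):
  Weights: 2 ga L, 3 gun L, 4 da: H.
  The penult (syllable 3, gun) is light, so stress falls on the antepenult (syllable 2, ga).
  → primary stress on syllable 2.
Suffixed `u.ga.gun.da:.tu` (5 syllables):
  Weights: 3 gun L, 4 da: H, 5 tu L.
  The penult (syllable 4, da:) is heavy, so it takes stress.
  → primary stress on syllable 4.

yes: 2→4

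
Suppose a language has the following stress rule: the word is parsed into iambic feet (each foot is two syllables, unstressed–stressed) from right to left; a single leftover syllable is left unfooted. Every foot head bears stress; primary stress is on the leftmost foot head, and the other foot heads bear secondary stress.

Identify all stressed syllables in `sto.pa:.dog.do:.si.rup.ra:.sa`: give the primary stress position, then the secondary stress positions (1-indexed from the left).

primary 2, secondary 4, 6, 8

Parse right to left into iambic (σˈσ) feet: (sto.ˈpa:) (dog.ˈdo:) (si.ˈrup) (ra:.ˈsa).
Foot heads (stressed positions): 2, 4, 6, 8.
End Rule Leftmost: primary stress on the leftmost head = syllable 2.
Secondary stress on 4, 6, 8: sto.ˈpa:.dog.ˌdo:.si.ˌrup.ra:.ˌsa.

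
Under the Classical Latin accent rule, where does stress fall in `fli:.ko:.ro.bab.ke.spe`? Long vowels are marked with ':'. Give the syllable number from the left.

4

Classical Latin: stress the penult if heavy (long vowel or closed), else the antepenult.
Weights: 4 bab H, 5 ke L, 6 spe L.
The penult (syllable 5, ke) is light, so stress falls on the antepenult (syllable 4, bab).
Stress on syllable 4: fli:.ko:.ro.ˈbab.ke.spe.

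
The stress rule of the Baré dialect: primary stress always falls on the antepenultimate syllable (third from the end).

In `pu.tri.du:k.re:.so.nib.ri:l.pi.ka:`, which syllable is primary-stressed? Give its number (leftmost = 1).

7

The word has 9 syllables; the antepenultimate syllable (third from the end) is syllable 7 (ri:l).
Primary stress: syllable 7 → pu.tri.du:k.re:.so.nib.ˈri:l.pi.ka:.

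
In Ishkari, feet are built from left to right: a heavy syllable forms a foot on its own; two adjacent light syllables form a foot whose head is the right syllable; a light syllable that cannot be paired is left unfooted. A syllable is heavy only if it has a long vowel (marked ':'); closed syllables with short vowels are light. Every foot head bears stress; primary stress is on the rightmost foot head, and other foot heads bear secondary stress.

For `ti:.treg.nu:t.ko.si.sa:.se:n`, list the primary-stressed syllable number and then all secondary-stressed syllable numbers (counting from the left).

primary 7, secondary 1, 3, 5, 6

Weights: 1 ti: H, 2 treg L, 3 nu:t H, 4 ko L, 5 si L, 6 sa: H, 7 se:n H.
Parse left to right (heavy = foot alone; LL = one foot; stranded L unfooted): (ˈti:) treg (ˈnu:t) (ko.ˈsi) (ˈsa:) (ˈse:n).
Foot heads: 1, 3, 5, 6, 7.
Primary stress on the rightmost head = syllable 7.
Secondary stress on 1, 3, 5, 6: ˌti:.treg.ˌnu:t.ko.ˌsi.ˌsa:.ˈse:n.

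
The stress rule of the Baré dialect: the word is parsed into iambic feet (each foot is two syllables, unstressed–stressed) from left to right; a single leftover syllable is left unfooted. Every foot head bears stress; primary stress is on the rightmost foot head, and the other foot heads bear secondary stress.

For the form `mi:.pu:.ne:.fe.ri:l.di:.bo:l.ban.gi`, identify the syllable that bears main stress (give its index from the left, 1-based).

Parse left to right into iambic (σˈσ) feet: (mi:.ˈpu:) (ne:.ˈfe) (ri:l.ˈdi:) (bo:l.ˈban) gi. Syllable 9 is left unfooted.
Foot heads (stressed positions): 2, 4, 6, 8.
End Rule Rightmost: primary stress on the rightmost head = syllable 8.
Primary stress: syllable 8 → mi:.pu:.ne:.fe.ri:l.di:.bo:l.ˈban.gi.

8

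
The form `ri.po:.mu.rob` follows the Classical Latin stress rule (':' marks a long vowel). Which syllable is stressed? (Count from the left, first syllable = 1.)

2

Classical Latin: stress the penult if heavy (long vowel or closed), else the antepenult.
Weights: 2 po: H, 3 mu L, 4 rob H.
The penult (syllable 3, mu) is light, so stress falls on the antepenult (syllable 2, po:).
Stress on syllable 2: ri.ˈpo:.mu.rob.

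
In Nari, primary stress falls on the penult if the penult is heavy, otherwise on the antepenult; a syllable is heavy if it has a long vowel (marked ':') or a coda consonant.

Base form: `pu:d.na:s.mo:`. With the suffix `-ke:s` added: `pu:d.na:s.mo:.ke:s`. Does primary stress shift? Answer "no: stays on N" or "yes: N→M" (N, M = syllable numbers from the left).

yes: 2→3

Base `pu:d.na:s.mo:` (3 syllables):
  Weights: 1 pu:d H, 2 na:s H, 3 mo: H.
  The penult (syllable 2, na:s) is heavy, so it takes stress.
  → primary stress on syllable 2.
Suffixed `pu:d.na:s.mo:.ke:s` (4 syllables):
  Weights: 2 na:s H, 3 mo: H, 4 ke:s H.
  The penult (syllable 3, mo:) is heavy, so it takes stress.
  → primary stress on syllable 3.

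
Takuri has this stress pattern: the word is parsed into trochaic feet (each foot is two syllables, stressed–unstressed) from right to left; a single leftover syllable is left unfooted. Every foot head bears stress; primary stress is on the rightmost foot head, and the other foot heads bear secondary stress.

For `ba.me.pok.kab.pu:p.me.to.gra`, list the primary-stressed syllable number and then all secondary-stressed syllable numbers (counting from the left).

Parse right to left into trochaic (ˈσσ) feet: (ˈba.me) (ˈpok.kab) (ˈpu:p.me) (ˈto.gra).
Foot heads (stressed positions): 1, 3, 5, 7.
End Rule Rightmost: primary stress on the rightmost head = syllable 7.
Secondary stress on 1, 3, 5: ˌba.me.ˌpok.kab.ˌpu:p.me.ˈto.gra.

primary 7, secondary 1, 3, 5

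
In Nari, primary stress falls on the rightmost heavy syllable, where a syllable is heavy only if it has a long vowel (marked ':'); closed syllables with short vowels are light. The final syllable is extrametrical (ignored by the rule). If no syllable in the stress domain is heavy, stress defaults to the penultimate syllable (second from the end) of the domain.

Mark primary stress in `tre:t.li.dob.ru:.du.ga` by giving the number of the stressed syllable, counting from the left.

The final syllable (6, ga) is extrametrical; the stress domain is syllables 1–5.
Weights: 1 tre:t H, 2 li L, 3 dob L, 4 ru: H, 5 du L.
Heavy syllables in the domain: 1, 4. The rightmost is syllable 4 (ru:).
Primary stress: syllable 4 → tre:t.li.dob.ˈru:.du.ga.

4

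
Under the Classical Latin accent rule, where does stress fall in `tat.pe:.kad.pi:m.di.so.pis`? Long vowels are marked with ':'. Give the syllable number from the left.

5

Classical Latin: stress the penult if heavy (long vowel or closed), else the antepenult.
Weights: 5 di L, 6 so L, 7 pis H.
The penult (syllable 6, so) is light, so stress falls on the antepenult (syllable 5, di).
Stress on syllable 5: tat.pe:.kad.pi:m.ˈdi.so.pis.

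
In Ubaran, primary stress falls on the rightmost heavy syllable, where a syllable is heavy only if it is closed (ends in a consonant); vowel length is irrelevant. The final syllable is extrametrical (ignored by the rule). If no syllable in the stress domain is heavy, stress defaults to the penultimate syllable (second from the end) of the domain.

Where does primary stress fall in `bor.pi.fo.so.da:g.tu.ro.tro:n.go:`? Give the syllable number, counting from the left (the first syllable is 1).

8

The final syllable (9, go:) is extrametrical; the stress domain is syllables 1–8.
Weights: 1 bor H, 2 pi L, 3 fo L, 4 so L, 5 da:g H, 6 tu L, 7 ro L, 8 tro:n H.
Heavy syllables in the domain: 1, 5, 8. The rightmost is syllable 8 (tro:n).
Primary stress: syllable 8 → bor.pi.fo.so.da:g.tu.ro.ˈtro:n.go:.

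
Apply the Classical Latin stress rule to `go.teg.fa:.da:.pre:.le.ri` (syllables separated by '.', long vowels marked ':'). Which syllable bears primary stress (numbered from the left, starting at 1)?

Classical Latin: stress the penult if heavy (long vowel or closed), else the antepenult.
Weights: 5 pre: H, 6 le L, 7 ri L.
The penult (syllable 6, le) is light, so stress falls on the antepenult (syllable 5, pre:).
Stress on syllable 5: go.teg.fa:.da:.ˈpre:.le.ri.

5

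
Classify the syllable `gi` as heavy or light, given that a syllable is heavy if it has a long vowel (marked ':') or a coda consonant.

light

`gi`: short vowel, open (no coda). Short vowel, open → light.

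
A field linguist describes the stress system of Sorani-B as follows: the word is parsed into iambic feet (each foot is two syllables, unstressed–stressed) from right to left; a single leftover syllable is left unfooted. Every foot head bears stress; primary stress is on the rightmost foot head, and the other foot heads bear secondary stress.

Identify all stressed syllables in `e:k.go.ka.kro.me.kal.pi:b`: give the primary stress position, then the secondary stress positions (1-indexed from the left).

primary 7, secondary 3, 5

Parse right to left into iambic (σˈσ) feet: e:k (go.ˈka) (kro.ˈme) (kal.ˈpi:b). Syllable 1 is left unfooted.
Foot heads (stressed positions): 3, 5, 7.
End Rule Rightmost: primary stress on the rightmost head = syllable 7.
Secondary stress on 3, 5: e:k.go.ˌka.kro.ˌme.kal.ˈpi:b.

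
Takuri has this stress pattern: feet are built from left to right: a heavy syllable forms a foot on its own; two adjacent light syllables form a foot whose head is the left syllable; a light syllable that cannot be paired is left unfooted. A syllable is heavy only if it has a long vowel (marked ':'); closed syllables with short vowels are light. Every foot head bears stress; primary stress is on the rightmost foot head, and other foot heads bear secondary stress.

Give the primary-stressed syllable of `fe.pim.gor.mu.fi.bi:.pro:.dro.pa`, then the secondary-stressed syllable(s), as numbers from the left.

Weights: 1 fe L, 2 pim L, 3 gor L, 4 mu L, 5 fi L, 6 bi: H, 7 pro: H, 8 dro L, 9 pa L.
Parse left to right (heavy = foot alone; LL = one foot; stranded L unfooted): (ˈfe.pim) (ˈgor.mu) fi (ˈbi:) (ˈpro:) (ˈdro.pa).
Foot heads: 1, 3, 6, 7, 8.
Primary stress on the rightmost head = syllable 8.
Secondary stress on 1, 3, 6, 7: ˌfe.pim.ˌgor.mu.fi.ˌbi:.ˌpro:.ˈdro.pa.

primary 8, secondary 1, 3, 6, 7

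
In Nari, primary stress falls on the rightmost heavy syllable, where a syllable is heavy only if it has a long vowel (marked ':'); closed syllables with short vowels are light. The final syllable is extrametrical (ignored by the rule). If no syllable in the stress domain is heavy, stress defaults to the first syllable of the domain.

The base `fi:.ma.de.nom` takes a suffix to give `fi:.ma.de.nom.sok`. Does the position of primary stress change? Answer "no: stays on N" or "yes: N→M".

no: stays on 1

Base `fi:.ma.de.nom` (4 syllables):
  The final syllable (4, nom) is extrametrical; the stress domain is syllables 1–3.
  Weights: 1 fi: H, 2 ma L, 3 de L.
  Heavy syllables in the domain: 1. The rightmost is syllable 1 (fi:).
  → primary stress on syllable 1.
Suffixed `fi:.ma.de.nom.sok` (5 syllables):
  The final syllable (5, sok) is extrametrical; the stress domain is syllables 1–4.
  Weights: 1 fi: H, 2 ma L, 3 de L, 4 nom L.
  Heavy syllables in the domain: 1. The rightmost is syllable 1 (fi:).
  → primary stress on syllable 1.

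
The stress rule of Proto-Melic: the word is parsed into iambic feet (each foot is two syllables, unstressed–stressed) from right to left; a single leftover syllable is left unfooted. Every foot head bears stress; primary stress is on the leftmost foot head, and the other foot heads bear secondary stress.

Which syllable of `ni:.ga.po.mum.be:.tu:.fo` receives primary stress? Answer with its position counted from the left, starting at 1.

3

Parse right to left into iambic (σˈσ) feet: ni: (ga.ˈpo) (mum.ˈbe:) (tu:.ˈfo). Syllable 1 is left unfooted.
Foot heads (stressed positions): 3, 5, 7.
End Rule Leftmost: primary stress on the leftmost head = syllable 3.
Primary stress: syllable 3 → ni:.ga.ˈpo.mum.be:.tu:.fo.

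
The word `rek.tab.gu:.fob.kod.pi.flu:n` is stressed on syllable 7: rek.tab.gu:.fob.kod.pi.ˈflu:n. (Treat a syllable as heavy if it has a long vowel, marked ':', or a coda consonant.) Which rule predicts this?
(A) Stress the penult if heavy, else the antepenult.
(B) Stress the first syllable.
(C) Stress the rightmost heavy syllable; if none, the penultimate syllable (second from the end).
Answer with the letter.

C

Rule A → syllable 5 (observed: 7).
Rule B → syllable 1 (observed: 7).
Rule C → syllable 7 ✓.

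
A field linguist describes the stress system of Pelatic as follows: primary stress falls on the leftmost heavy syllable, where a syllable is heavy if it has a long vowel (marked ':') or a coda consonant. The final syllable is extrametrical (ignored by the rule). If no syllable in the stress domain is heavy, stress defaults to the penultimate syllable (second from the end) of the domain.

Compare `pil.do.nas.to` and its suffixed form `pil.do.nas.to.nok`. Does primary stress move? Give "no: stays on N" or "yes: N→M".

no: stays on 1

Base `pil.do.nas.to` (4 syllables):
  The final syllable (4, to) is extrametrical; the stress domain is syllables 1–3.
  Weights: 1 pil H, 2 do L, 3 nas H.
  Heavy syllables in the domain: 1, 3. The leftmost is syllable 1 (pil).
  → primary stress on syllable 1.
Suffixed `pil.do.nas.to.nok` (5 syllables):
  The final syllable (5, nok) is extrametrical; the stress domain is syllables 1–4.
  Weights: 1 pil H, 2 do L, 3 nas H, 4 to L.
  Heavy syllables in the domain: 1, 3. The leftmost is syllable 1 (pil).
  → primary stress on syllable 1.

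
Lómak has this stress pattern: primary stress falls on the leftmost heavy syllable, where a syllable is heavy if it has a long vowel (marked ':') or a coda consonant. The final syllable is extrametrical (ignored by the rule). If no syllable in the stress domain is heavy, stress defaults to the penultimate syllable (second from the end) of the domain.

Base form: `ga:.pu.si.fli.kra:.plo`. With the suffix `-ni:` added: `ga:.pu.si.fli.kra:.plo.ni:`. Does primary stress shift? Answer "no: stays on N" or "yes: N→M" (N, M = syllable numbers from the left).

Base `ga:.pu.si.fli.kra:.plo` (6 syllables):
  The final syllable (6, plo) is extrametrical; the stress domain is syllables 1–5.
  Weights: 1 ga: H, 2 pu L, 3 si L, 4 fli L, 5 kra: H.
  Heavy syllables in the domain: 1, 5. The leftmost is syllable 1 (ga:).
  → primary stress on syllable 1.
Suffixed `ga:.pu.si.fli.kra:.plo.ni:` (7 syllables):
  The final syllable (7, ni:) is extrametrical; the stress domain is syllables 1–6.
  Weights: 1 ga: H, 2 pu L, 3 si L, 4 fli L, 5 kra: H, 6 plo L.
  Heavy syllables in the domain: 1, 5. The leftmost is syllable 1 (ga:).
  → primary stress on syllable 1.

no: stays on 1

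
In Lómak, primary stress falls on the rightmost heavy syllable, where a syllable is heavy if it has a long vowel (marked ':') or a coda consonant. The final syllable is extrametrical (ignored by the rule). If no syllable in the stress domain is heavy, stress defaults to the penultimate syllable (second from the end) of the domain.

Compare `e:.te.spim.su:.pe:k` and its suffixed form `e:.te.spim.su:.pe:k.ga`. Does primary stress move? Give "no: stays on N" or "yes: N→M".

Base `e:.te.spim.su:.pe:k` (5 syllables):
  The final syllable (5, pe:k) is extrametrical; the stress domain is syllables 1–4.
  Weights: 1 e: H, 2 te L, 3 spim H, 4 su: H.
  Heavy syllables in the domain: 1, 3, 4. The rightmost is syllable 4 (su:).
  → primary stress on syllable 4.
Suffixed `e:.te.spim.su:.pe:k.ga` (6 syllables):
  The final syllable (6, ga) is extrametrical; the stress domain is syllables 1–5.
  Weights: 1 e: H, 2 te L, 3 spim H, 4 su: H, 5 pe:k H.
  Heavy syllables in the domain: 1, 3, 4, 5. The rightmost is syllable 5 (pe:k).
  → primary stress on syllable 5.

yes: 4→5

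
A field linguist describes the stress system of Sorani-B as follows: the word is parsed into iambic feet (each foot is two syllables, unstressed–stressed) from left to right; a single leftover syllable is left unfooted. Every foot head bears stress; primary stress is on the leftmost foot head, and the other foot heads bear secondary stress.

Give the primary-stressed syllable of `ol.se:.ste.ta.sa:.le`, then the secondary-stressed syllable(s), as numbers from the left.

primary 2, secondary 4, 6

Parse left to right into iambic (σˈσ) feet: (ol.ˈse:) (ste.ˈta) (sa:.ˈle).
Foot heads (stressed positions): 2, 4, 6.
End Rule Leftmost: primary stress on the leftmost head = syllable 2.
Secondary stress on 4, 6: ol.ˈse:.ste.ˌta.sa:.ˌle.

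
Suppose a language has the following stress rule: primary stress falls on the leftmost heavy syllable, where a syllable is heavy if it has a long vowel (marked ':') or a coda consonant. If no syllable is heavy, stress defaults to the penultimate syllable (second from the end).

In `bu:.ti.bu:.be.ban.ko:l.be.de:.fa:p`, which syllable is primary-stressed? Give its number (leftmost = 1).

1

Weights: 1 bu: H, 2 ti L, 3 bu: H, 4 be L, 5 ban H, 6 ko:l H, 7 be L, 8 de: H, 9 fa:p H.
Heavy syllables in the domain: 1, 3, 5, 6, 8, 9. The leftmost is syllable 1 (bu:).
Primary stress: syllable 1 → ˈbu:.ti.bu:.be.ban.ko:l.be.de:.fa:p.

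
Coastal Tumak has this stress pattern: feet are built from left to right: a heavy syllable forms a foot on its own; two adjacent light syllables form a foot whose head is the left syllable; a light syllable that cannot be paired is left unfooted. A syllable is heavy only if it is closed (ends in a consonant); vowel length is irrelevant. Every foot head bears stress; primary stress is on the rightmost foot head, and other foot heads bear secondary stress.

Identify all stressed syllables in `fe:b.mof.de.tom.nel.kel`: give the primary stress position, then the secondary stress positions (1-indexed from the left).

primary 6, secondary 1, 2, 4, 5

Weights: 1 fe:b H, 2 mof H, 3 de L, 4 tom H, 5 nel H, 6 kel H.
Parse left to right (heavy = foot alone; LL = one foot; stranded L unfooted): (ˈfe:b) (ˈmof) de (ˈtom) (ˈnel) (ˈkel).
Foot heads: 1, 2, 4, 5, 6.
Primary stress on the rightmost head = syllable 6.
Secondary stress on 1, 2, 4, 5: ˌfe:b.ˌmof.de.ˌtom.ˌnel.ˈkel.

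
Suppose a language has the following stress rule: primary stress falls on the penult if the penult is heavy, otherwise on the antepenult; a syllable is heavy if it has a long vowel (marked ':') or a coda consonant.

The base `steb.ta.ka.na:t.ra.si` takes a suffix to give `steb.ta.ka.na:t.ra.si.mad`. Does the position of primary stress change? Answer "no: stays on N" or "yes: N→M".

yes: 4→5

Base `steb.ta.ka.na:t.ra.si` (6 syllables):
  Weights: 4 na:t H, 5 ra L, 6 si L.
  The penult (syllable 5, ra) is light, so stress falls on the antepenult (syllable 4, na:t).
  → primary stress on syllable 4.
Suffixed `steb.ta.ka.na:t.ra.si.mad` (7 syllables):
  Weights: 5 ra L, 6 si L, 7 mad H.
  The penult (syllable 6, si) is light, so stress falls on the antepenult (syllable 5, ra).
  → primary stress on syllable 5.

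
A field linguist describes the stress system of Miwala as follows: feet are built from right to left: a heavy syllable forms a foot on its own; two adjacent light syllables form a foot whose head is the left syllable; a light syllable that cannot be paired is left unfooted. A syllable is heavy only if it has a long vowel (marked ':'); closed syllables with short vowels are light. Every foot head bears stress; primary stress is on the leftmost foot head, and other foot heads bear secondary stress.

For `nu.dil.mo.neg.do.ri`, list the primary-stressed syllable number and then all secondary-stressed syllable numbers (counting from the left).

Weights: 1 nu L, 2 dil L, 3 mo L, 4 neg L, 5 do L, 6 ri L.
Parse right to left (heavy = foot alone; LL = one foot; stranded L unfooted): (ˈnu.dil) (ˈmo.neg) (ˈdo.ri).
Foot heads: 1, 3, 5.
Primary stress on the leftmost head = syllable 1.
Secondary stress on 3, 5: ˈnu.dil.ˌmo.neg.ˌdo.ri.

primary 1, secondary 3, 5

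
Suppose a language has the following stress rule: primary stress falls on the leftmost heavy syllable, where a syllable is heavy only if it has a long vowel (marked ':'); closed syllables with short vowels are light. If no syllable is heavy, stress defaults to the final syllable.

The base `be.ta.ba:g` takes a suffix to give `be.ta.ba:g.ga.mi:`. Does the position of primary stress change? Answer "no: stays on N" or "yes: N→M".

no: stays on 3

Base `be.ta.ba:g` (3 syllables):
  Weights: 1 be L, 2 ta L, 3 ba:g H.
  Heavy syllables in the domain: 3. The leftmost is syllable 3 (ba:g).
  → primary stress on syllable 3.
Suffixed `be.ta.ba:g.ga.mi:` (5 syllables):
  Weights: 1 be L, 2 ta L, 3 ba:g H, 4 ga L, 5 mi: H.
  Heavy syllables in the domain: 3, 5. The leftmost is syllable 3 (ba:g).
  → primary stress on syllable 3.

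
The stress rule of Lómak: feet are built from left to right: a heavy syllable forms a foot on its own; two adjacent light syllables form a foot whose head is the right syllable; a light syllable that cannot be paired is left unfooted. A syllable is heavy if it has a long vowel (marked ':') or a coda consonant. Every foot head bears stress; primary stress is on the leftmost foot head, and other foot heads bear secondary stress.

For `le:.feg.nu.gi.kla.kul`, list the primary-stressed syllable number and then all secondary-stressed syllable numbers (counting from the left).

primary 1, secondary 2, 4, 6

Weights: 1 le: H, 2 feg H, 3 nu L, 4 gi L, 5 kla L, 6 kul H.
Parse left to right (heavy = foot alone; LL = one foot; stranded L unfooted): (ˈle:) (ˈfeg) (nu.ˈgi) kla (ˈkul).
Foot heads: 1, 2, 4, 6.
Primary stress on the leftmost head = syllable 1.
Secondary stress on 2, 4, 6: ˈle:.ˌfeg.nu.ˌgi.kla.ˌkul.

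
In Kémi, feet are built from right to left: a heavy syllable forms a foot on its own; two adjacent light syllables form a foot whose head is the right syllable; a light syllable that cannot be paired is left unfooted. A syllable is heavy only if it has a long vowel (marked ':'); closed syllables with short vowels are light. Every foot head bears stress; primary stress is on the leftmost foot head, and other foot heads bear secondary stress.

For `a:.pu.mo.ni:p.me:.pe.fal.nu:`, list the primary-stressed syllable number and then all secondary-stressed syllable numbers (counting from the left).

Weights: 1 a: H, 2 pu L, 3 mo L, 4 ni:p H, 5 me: H, 6 pe L, 7 fal L, 8 nu: H.
Parse right to left (heavy = foot alone; LL = one foot; stranded L unfooted): (ˈa:) (pu.ˈmo) (ˈni:p) (ˈme:) (pe.ˈfal) (ˈnu:).
Foot heads: 1, 3, 4, 5, 7, 8.
Primary stress on the leftmost head = syllable 1.
Secondary stress on 3, 4, 5, 7, 8: ˈa:.pu.ˌmo.ˌni:p.ˌme:.pe.ˌfal.ˌnu:.

primary 1, secondary 3, 4, 5, 7, 8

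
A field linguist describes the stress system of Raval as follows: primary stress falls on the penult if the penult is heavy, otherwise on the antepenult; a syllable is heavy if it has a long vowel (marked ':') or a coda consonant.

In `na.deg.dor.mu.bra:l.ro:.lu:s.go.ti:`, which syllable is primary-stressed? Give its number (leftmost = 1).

7

Weights: 7 lu:s H, 8 go L, 9 ti: H.
The penult (syllable 8, go) is light, so stress falls on the antepenult (syllable 7, lu:s).
Primary stress: syllable 7 → na.deg.dor.mu.bra:l.ro:.ˈlu:s.go.ti:.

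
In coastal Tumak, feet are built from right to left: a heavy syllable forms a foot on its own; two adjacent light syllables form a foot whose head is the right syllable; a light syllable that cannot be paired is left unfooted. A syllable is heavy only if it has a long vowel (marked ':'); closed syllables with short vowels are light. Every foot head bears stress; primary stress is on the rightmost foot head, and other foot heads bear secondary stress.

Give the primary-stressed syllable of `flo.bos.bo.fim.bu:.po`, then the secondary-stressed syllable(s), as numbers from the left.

Weights: 1 flo L, 2 bos L, 3 bo L, 4 fim L, 5 bu: H, 6 po L.
Parse right to left (heavy = foot alone; LL = one foot; stranded L unfooted): (flo.ˈbos) (bo.ˈfim) (ˈbu:) po.
Foot heads: 2, 4, 5.
Primary stress on the rightmost head = syllable 5.
Secondary stress on 2, 4: flo.ˌbos.bo.ˌfim.ˈbu:.po.

primary 5, secondary 2, 4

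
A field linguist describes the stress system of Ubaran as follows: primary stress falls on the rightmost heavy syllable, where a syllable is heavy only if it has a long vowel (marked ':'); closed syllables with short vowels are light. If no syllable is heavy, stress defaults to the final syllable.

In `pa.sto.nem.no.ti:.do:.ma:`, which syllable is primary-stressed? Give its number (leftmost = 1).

Weights: 1 pa L, 2 sto L, 3 nem L, 4 no L, 5 ti: H, 6 do: H, 7 ma: H.
Heavy syllables in the domain: 5, 6, 7. The rightmost is syllable 7 (ma:).
Primary stress: syllable 7 → pa.sto.nem.no.ti:.do:.ˈma:.

7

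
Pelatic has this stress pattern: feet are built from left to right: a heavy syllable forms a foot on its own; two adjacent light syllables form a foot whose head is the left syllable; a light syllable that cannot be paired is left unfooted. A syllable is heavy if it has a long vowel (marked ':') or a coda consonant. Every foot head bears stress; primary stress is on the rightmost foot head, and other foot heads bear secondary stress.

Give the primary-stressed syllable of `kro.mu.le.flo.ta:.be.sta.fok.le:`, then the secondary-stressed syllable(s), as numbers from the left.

primary 9, secondary 1, 3, 5, 6, 8

Weights: 1 kro L, 2 mu L, 3 le L, 4 flo L, 5 ta: H, 6 be L, 7 sta L, 8 fok H, 9 le: H.
Parse left to right (heavy = foot alone; LL = one foot; stranded L unfooted): (ˈkro.mu) (ˈle.flo) (ˈta:) (ˈbe.sta) (ˈfok) (ˈle:).
Foot heads: 1, 3, 5, 6, 8, 9.
Primary stress on the rightmost head = syllable 9.
Secondary stress on 1, 3, 5, 6, 8: ˌkro.mu.ˌle.flo.ˌta:.ˌbe.sta.ˌfok.ˈle:.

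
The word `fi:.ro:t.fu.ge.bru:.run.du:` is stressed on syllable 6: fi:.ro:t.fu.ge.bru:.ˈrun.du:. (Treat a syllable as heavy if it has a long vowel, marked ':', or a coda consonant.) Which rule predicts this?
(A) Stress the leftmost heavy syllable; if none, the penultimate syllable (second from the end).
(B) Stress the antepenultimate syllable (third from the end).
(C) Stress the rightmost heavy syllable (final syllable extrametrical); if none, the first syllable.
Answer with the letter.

Rule A → syllable 1 (observed: 6).
Rule B → syllable 5 (observed: 6).
Rule C → syllable 6 ✓.

C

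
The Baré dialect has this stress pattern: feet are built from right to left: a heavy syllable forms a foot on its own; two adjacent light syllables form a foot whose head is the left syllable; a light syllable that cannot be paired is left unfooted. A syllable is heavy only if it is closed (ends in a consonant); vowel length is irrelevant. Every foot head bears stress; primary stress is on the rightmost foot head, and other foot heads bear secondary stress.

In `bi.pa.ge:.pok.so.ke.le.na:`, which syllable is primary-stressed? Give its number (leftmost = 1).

Weights: 1 bi L, 2 pa L, 3 ge: L, 4 pok H, 5 so L, 6 ke L, 7 le L, 8 na: L.
Parse right to left (heavy = foot alone; LL = one foot; stranded L unfooted): bi (ˈpa.ge:) (ˈpok) (ˈso.ke) (ˈle.na:).
Foot heads: 2, 4, 5, 7.
Primary stress on the rightmost head = syllable 7.
Primary stress: syllable 7 → bi.pa.ge:.pok.so.ke.ˈle.na:.

7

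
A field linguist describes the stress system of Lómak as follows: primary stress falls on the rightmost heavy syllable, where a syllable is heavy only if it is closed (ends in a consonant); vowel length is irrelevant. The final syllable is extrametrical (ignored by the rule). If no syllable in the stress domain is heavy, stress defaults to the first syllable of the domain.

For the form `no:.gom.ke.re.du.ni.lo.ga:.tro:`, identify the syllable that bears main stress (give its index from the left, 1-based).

2

The final syllable (9, tro:) is extrametrical; the stress domain is syllables 1–8.
Weights: 1 no: L, 2 gom H, 3 ke L, 4 re L, 5 du L, 6 ni L, 7 lo L, 8 ga: L.
Heavy syllables in the domain: 2. The rightmost is syllable 2 (gom).
Primary stress: syllable 2 → no:.ˈgom.ke.re.du.ni.lo.ga:.tro:.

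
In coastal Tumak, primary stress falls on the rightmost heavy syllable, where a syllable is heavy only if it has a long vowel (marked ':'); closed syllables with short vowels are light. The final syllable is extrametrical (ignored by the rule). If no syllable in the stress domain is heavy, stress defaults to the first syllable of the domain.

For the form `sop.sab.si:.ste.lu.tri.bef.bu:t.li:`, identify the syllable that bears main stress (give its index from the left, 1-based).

8

The final syllable (9, li:) is extrametrical; the stress domain is syllables 1–8.
Weights: 1 sop L, 2 sab L, 3 si: H, 4 ste L, 5 lu L, 6 tri L, 7 bef L, 8 bu:t H.
Heavy syllables in the domain: 3, 8. The rightmost is syllable 8 (bu:t).
Primary stress: syllable 8 → sop.sab.si:.ste.lu.tri.bef.ˈbu:t.li:.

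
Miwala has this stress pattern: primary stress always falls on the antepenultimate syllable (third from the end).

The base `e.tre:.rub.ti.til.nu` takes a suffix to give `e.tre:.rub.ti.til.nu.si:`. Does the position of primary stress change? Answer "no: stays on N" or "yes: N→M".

yes: 4→5

Base `e.tre:.rub.ti.til.nu` (6 syllables):
  The word has 6 syllables; the antepenultimate syllable (third from the end) is syllable 4 (ti).
  → primary stress on syllable 4.
Suffixed `e.tre:.rub.ti.til.nu.si:` (7 syllables):
  The word has 7 syllables; the antepenultimate syllable (third from the end) is syllable 5 (til).
  → primary stress on syllable 5.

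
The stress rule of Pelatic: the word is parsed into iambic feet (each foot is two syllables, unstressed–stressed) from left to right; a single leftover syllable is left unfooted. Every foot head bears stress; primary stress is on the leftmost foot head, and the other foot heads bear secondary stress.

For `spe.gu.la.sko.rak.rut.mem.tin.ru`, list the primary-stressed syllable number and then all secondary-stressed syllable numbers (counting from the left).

primary 2, secondary 4, 6, 8

Parse left to right into iambic (σˈσ) feet: (spe.ˈgu) (la.ˈsko) (rak.ˈrut) (mem.ˈtin) ru. Syllable 9 is left unfooted.
Foot heads (stressed positions): 2, 4, 6, 8.
End Rule Leftmost: primary stress on the leftmost head = syllable 2.
Secondary stress on 4, 6, 8: spe.ˈgu.la.ˌsko.rak.ˌrut.mem.ˌtin.ru.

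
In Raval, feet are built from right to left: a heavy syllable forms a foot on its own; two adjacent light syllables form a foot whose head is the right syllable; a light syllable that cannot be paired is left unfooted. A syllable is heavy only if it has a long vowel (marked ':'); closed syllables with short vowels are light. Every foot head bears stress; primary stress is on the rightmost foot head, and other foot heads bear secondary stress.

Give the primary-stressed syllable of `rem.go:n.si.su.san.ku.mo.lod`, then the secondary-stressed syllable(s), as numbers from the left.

Weights: 1 rem L, 2 go:n H, 3 si L, 4 su L, 5 san L, 6 ku L, 7 mo L, 8 lod L.
Parse right to left (heavy = foot alone; LL = one foot; stranded L unfooted): rem (ˈgo:n) (si.ˈsu) (san.ˈku) (mo.ˈlod).
Foot heads: 2, 4, 6, 8.
Primary stress on the rightmost head = syllable 8.
Secondary stress on 2, 4, 6: rem.ˌgo:n.si.ˌsu.san.ˌku.mo.ˈlod.

primary 8, secondary 2, 4, 6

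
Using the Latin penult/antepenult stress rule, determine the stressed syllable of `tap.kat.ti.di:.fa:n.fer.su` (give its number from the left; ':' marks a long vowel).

Classical Latin: stress the penult if heavy (long vowel or closed), else the antepenult.
Weights: 5 fa:n H, 6 fer H, 7 su L.
The penult (syllable 6, fer) is heavy, so it takes stress.
Stress on syllable 6: tap.kat.ti.di:.fa:n.ˈfer.su.

6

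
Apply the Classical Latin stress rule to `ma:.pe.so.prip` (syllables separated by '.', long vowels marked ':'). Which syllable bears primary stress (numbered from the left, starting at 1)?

Classical Latin: stress the penult if heavy (long vowel or closed), else the antepenult.
Weights: 2 pe L, 3 so L, 4 prip H.
The penult (syllable 3, so) is light, so stress falls on the antepenult (syllable 2, pe).
Stress on syllable 2: ma:.ˈpe.so.prip.

2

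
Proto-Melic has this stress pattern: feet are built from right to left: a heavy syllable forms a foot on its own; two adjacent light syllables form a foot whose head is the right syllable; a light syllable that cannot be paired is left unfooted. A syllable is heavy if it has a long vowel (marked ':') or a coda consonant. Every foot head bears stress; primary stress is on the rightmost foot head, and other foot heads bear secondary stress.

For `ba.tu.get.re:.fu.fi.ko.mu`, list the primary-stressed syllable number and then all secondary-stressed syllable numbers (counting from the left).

primary 8, secondary 2, 3, 4, 6

Weights: 1 ba L, 2 tu L, 3 get H, 4 re: H, 5 fu L, 6 fi L, 7 ko L, 8 mu L.
Parse right to left (heavy = foot alone; LL = one foot; stranded L unfooted): (ba.ˈtu) (ˈget) (ˈre:) (fu.ˈfi) (ko.ˈmu).
Foot heads: 2, 3, 4, 6, 8.
Primary stress on the rightmost head = syllable 8.
Secondary stress on 2, 3, 4, 6: ba.ˌtu.ˌget.ˌre:.fu.ˌfi.ko.ˈmu.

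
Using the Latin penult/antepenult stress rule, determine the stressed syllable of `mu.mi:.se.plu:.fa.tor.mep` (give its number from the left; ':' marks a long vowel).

6

Classical Latin: stress the penult if heavy (long vowel or closed), else the antepenult.
Weights: 5 fa L, 6 tor H, 7 mep H.
The penult (syllable 6, tor) is heavy, so it takes stress.
Stress on syllable 6: mu.mi:.se.plu:.fa.ˈtor.mep.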